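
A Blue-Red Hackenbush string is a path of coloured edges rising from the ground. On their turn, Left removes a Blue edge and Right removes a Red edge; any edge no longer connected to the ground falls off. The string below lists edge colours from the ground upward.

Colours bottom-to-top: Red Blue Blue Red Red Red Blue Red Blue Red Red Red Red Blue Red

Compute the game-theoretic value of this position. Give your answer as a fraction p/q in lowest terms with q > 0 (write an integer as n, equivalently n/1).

Recurse on prefixes of the 15-edge string Red Blue Blue Red Red Red Blue Red Blue Red Red Red Red Blue Red:
G_1 [R]  L=[·]  R=[0]  -> -1
G_2 [RB]  L=[-1]  R=[0]  -> -1/2
G_3 [RBB]  L=[-1, -1/2]  R=[0]  -> -1/4
G_4 [RBBR]  L=[-1, -1/2]  R=[-1/4, 0]  -> -3/8
G_5 [RBBRR]  L=[-1, -1/2]  R=[-3/8, -1/4, 0]  -> -7/16
G_6 [RBBRRR]  L=[-1, -1/2]  R=[-7/16, -3/8, -1/4, 0]  -> -15/32
G_7 [RBBRRRB]  L=[-1, -1/2, -15/32]  R=[-7/16, -3/8, -1/4, 0]  -> -29/64
G_8 [RBBRRRBR]  L=[-1, -1/2, -15/32]  R=[-29/64, -7/16, -3/8, -1/4, 0]  -> -59/128
G_9 [RBBRRRBRB]  L=[-1, -1/2, -15/32, -59/128]  R=[-29/64, -7/16, -3/8, -1/4, 0]  -> -117/256
G_10 [RBBRRRBRBR]  L=[-1, -1/2, -15/32, -59/128]  R=[-117/256, -29/64, -7/16, -3/8, -1/4, 0]  -> -235/512
G_11 [RBBRRRBRBRR]  L=[-1, -1/2, -15/32, -59/128]  R=[-235/512, -117/256, -29/64, -7/16, -3/8, -1/4, 0]  -> -471/1024
G_12 [RBBRRRBRBRRR]  L=[-1, -1/2, -15/32, -59/128]  R=[-471/1024, -235/512, -117/256, -29/64, -7/16, -3/8, -1/4, 0]  -> -943/2048
G_13 [RBBRRRBRBRRRR]  L=[-1, -1/2, -15/32, -59/128]  R=[-943/2048, -471/1024, -235/512, -117/256, -29/64, -7/16, -3/8, -1/4, 0]  -> -1887/4096
G_14 [RBBRRRBRBRRRRB]  L=[-1, -1/2, -15/32, -59/128, -1887/4096]  R=[-943/2048, -471/1024, -235/512, -117/256, -29/64, -7/16, -3/8, -1/4, 0]  -> -3773/8192
G_15 [RBBRRRBRBRRRRBR]  L=[-1, -1/2, -15/32, -59/128, -1887/4096]  R=[-3773/8192, -943/2048, -471/1024, -235/512, -117/256, -29/64, -7/16, -3/8, -1/4, 0]  -> -7547/16384

-7547/16384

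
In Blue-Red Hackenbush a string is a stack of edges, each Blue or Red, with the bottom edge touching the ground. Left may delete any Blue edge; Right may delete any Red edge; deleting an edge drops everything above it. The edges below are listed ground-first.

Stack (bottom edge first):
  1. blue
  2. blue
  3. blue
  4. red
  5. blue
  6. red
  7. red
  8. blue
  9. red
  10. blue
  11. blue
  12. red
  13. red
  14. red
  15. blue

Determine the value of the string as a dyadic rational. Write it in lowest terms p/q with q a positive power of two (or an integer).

Prefix values for blue blue blue red blue red red blue red blue blue red red red blue via {L|R} + simplicity:
edge 1 of 15 (blue): { 0 |  } ⇒ 1
edge 2 of 15 (blue): { 0; 1 |  } ⇒ 2
edge 3 of 15 (blue): { 0; 1; 2 |  } ⇒ 3
edge 4 of 15 (red): { 0; 1; 2 | 3 } ⇒ 5/2
edge 5 of 15 (blue): { 0; 1; 2; 5/2 | 3 } ⇒ 11/4
edge 6 of 15 (red): { 0; 1; 2; 5/2 | 11/4; 3 } ⇒ 21/8
edge 7 of 15 (red): { 0; 1; 2; 5/2 | 21/8; 11/4; 3 } ⇒ 41/16
edge 8 of 15 (blue): { 0; 1; 2; 5/2; 41/16 | 21/8; 11/4; 3 } ⇒ 83/32
edge 9 of 15 (red): { 0; 1; 2; 5/2; 41/16 | 83/32; 21/8; 11/4; 3 } ⇒ 165/64
edge 10 of 15 (blue): { 0; 1; 2; 5/2; 41/16; 165/64 | 83/32; 21/8; 11/4; 3 } ⇒ 331/128
edge 11 of 15 (blue): { 0; 1; 2; 5/2; 41/16; 165/64; 331/128 | 83/32; 21/8; 11/4; 3 } ⇒ 663/256
edge 12 of 15 (red): { 0; 1; 2; 5/2; 41/16; 165/64; 331/128 | 663/256; 83/32; 21/8; 11/4; 3 } ⇒ 1325/512
edge 13 of 15 (red): { 0; 1; 2; 5/2; 41/16; 165/64; 331/128 | 1325/512; 663/256; 83/32; 21/8; 11/4; 3 } ⇒ 2649/1024
edge 14 of 15 (red): { 0; 1; 2; 5/2; 41/16; 165/64; 331/128 | 2649/1024; 1325/512; 663/256; 83/32; 21/8; 11/4; 3 } ⇒ 5297/2048
edge 15 of 15 (blue): { 0; 1; 2; 5/2; 41/16; 165/64; 331/128; 5297/2048 | 2649/1024; 1325/512; 663/256; 83/32; 21/8; 11/4; 3 } ⇒ 10595/4096

10595/4096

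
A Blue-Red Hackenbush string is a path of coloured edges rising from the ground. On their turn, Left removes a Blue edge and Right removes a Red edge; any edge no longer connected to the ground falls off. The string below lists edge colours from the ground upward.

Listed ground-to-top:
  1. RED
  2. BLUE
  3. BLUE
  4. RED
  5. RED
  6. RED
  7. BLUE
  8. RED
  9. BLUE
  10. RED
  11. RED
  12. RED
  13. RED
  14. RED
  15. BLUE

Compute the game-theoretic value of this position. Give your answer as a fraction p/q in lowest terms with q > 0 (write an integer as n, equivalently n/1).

-7549/16384

Build value(s[:k]) for k = 1..15, string s = RED BLUE BLUE RED RED RED BLUE RED BLUE RED RED RED RED RED BLUE.
value_1 [R]  L=[none]  R=[0]  => -1
value_2 [RB]  L=[-1]  R=[0]  => -1/2
value_3 [RBB]  L=[-1,-1/2]  R=[0]  => -1/4
value_4 [RBBR]  L=[-1,-1/2]  R=[-1/4,0]  => -3/8
value_5 [RBBRR]  L=[-1,-1/2]  R=[-3/8,-1/4,0]  => -7/16
value_6 [RBBRRR]  L=[-1,-1/2]  R=[-7/16,-3/8,-1/4,0]  => -15/32
value_7 [RBBRRRB]  L=[-1,-1/2,-15/32]  R=[-7/16,-3/8,-1/4,0]  => -29/64
value_8 [RBBRRRBR]  L=[-1,-1/2,-15/32]  R=[-29/64,-7/16,-3/8,-1/4,0]  => -59/128
value_9 [RBBRRRBRB]  L=[-1,-1/2,-15/32,-59/128]  R=[-29/64,-7/16,-3/8,-1/4,0]  => -117/256
value_10 [RBBRRRBRBR]  L=[-1,-1/2,-15/32,-59/128]  R=[-117/256,-29/64,-7/16,-3/8,-1/4,0]  => -235/512
value_11 [RBBRRRBRBRR]  L=[-1,-1/2,-15/32,-59/128]  R=[-235/512,-117/256,-29/64,-7/16,-3/8,-1/4,0]  => -471/1024
value_12 [RBBRRRBRBRRR]  L=[-1,-1/2,-15/32,-59/128]  R=[-471/1024,-235/512,-117/256,-29/64,-7/16,-3/8,-1/4,0]  => -943/2048
value_13 [RBBRRRBRBRRRR]  L=[-1,-1/2,-15/32,-59/128]  R=[-943/2048,-471/1024,-235/512,-117/256,-29/64,-7/16,-3/8,-1/4,0]  => -1887/4096
value_14 [RBBRRRBRBRRRRR]  L=[-1,-1/2,-15/32,-59/128]  R=[-1887/4096,-943/2048,-471/1024,-235/512,-117/256,-29/64,-7/16,-3/8,-1/4,0]  => -3775/8192
value_15 [RBBRRRBRBRRRRRB]  L=[-1,-1/2,-15/32,-59/128,-3775/8192]  R=[-1887/4096,-943/2048,-471/1024,-235/512,-117/256,-29/64,-7/16,-3/8,-1/4,0]  => -7549/16384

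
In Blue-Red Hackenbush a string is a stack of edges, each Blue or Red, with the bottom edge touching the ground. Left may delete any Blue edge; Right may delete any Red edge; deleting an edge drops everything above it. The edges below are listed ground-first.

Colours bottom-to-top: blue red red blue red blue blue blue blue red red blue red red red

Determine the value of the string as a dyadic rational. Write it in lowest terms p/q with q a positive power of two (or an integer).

6033/16384

Recurse on prefixes of the 15-edge string blue red red blue red blue blue blue blue red red blue red red red:
G_1 [b]  L=[0]  R=[]  gives 1
G_2 [br]  L=[0]  R=[1]  gives 1/2
G_3 [brr]  L=[0]  R=[1/2, 1]  gives 1/4
G_4 [brrb]  L=[0, 1/4]  R=[1/2, 1]  gives 3/8
G_5 [brrbr]  L=[0, 1/4]  R=[3/8, 1/2, 1]  gives 5/16
G_6 [brrbrb]  L=[0, 1/4, 5/16]  R=[3/8, 1/2, 1]  gives 11/32
G_7 [brrbrbb]  L=[0, 1/4, 5/16, 11/32]  R=[3/8, 1/2, 1]  gives 23/64
G_8 [brrbrbbb]  L=[0, 1/4, 5/16, 11/32, 23/64]  R=[3/8, 1/2, 1]  gives 47/128
G_9 [brrbrbbbb]  L=[0, 1/4, 5/16, 11/32, 23/64, 47/128]  R=[3/8, 1/2, 1]  gives 95/256
G_10 [brrbrbbbbr]  L=[0, 1/4, 5/16, 11/32, 23/64, 47/128]  R=[95/256, 3/8, 1/2, 1]  gives 189/512
G_11 [brrbrbbbbrr]  L=[0, 1/4, 5/16, 11/32, 23/64, 47/128]  R=[189/512, 95/256, 3/8, 1/2, 1]  gives 377/1024
G_12 [brrbrbbbbrrb]  L=[0, 1/4, 5/16, 11/32, 23/64, 47/128, 377/1024]  R=[189/512, 95/256, 3/8, 1/2, 1]  gives 755/2048
G_13 [brrbrbbbbrrbr]  L=[0, 1/4, 5/16, 11/32, 23/64, 47/128, 377/1024]  R=[755/2048, 189/512, 95/256, 3/8, 1/2, 1]  gives 1509/4096
G_14 [brrbrbbbbrrbrr]  L=[0, 1/4, 5/16, 11/32, 23/64, 47/128, 377/1024]  R=[1509/4096, 755/2048, 189/512, 95/256, 3/8, 1/2, 1]  gives 3017/8192
G_15 [brrbrbbbbrrbrrr]  L=[0, 1/4, 5/16, 11/32, 23/64, 47/128, 377/1024]  R=[3017/8192, 1509/4096, 755/2048, 189/512, 95/256, 3/8, 1/2, 1]  gives 6033/16384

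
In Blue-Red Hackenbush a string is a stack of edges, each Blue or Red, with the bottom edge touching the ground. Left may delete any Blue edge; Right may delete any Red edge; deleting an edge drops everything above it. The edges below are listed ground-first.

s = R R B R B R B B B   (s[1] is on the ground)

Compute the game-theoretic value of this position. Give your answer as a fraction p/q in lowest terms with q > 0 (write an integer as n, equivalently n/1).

-209/128

Build g(s[:k]) for k = 1..9, string s = R R B R B R B B B.
step 1: add R to get R; options L={ (no moves) } R={ 0 } so -1
step 2: add R to get RR; options L={ (no moves) } R={ -1; 0 } so -2
step 3: add B to get RRB; options L={ -2 } R={ -1; 0 } so -3/2
step 4: add R to get RRBR; options L={ -2 } R={ -3/2; -1; 0 } so -7/4
step 5: add B to get RRBRB; options L={ -2; -7/4 } R={ -3/2; -1; 0 } so -13/8
step 6: add R to get RRBRBR; options L={ -2; -7/4 } R={ -13/8; -3/2; -1; 0 } so -27/16
step 7: add B to get RRBRBRB; options L={ -2; -7/4; -27/16 } R={ -13/8; -3/2; -1; 0 } so -53/32
step 8: add B to get RRBRBRBB; options L={ -2; -7/4; -27/16; -53/32 } R={ -13/8; -3/2; -1; 0 } so -105/64
step 9: add B to get RRBRBRBBB; options L={ -2; -7/4; -27/16; -53/32; -105/64 } R={ -13/8; -3/2; -1; 0 } so -209/128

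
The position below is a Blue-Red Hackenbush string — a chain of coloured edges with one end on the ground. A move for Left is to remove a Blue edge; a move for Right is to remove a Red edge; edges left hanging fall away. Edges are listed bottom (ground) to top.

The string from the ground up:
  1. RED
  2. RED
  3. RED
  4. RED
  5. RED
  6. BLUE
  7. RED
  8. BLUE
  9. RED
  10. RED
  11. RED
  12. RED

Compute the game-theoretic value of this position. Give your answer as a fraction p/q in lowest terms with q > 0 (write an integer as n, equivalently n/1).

-607/128

Build val(s[:k]) for k = 1..12, string s = RED RED RED RED RED BLUE RED BLUE RED RED RED RED.
step 1: add RED to get R; options L={ none } R={ 0 } → -1
step 2: add RED to get RR; options L={ none } R={ -1; 0 } → -2
step 3: add RED to get RRR; options L={ none } R={ -2; -1; 0 } → -3
step 4: add RED to get RRRR; options L={ none } R={ -3; -2; -1; 0 } → -4
step 5: add RED to get RRRRR; options L={ none } R={ -4; -3; -2; -1; 0 } → -5
step 6: add BLUE to get RRRRRB; options L={ -5 } R={ -4; -3; -2; -1; 0 } → -9/2
step 7: add RED to get RRRRRBR; options L={ -5 } R={ -9/2; -4; -3; -2; -1; 0 } → -19/4
step 8: add BLUE to get RRRRRBRB; options L={ -5; -19/4 } R={ -9/2; -4; -3; -2; -1; 0 } → -37/8
step 9: add RED to get RRRRRBRBR; options L={ -5; -19/4 } R={ -37/8; -9/2; -4; -3; -2; -1; 0 } → -75/16
step 10: add RED to get RRRRRBRBRR; options L={ -5; -19/4 } R={ -75/16; -37/8; -9/2; -4; -3; -2; -1; 0 } → -151/32
step 11: add RED to get RRRRRBRBRRR; options L={ -5; -19/4 } R={ -151/32; -75/16; -37/8; -9/2; -4; -3; -2; -1; 0 } → -303/64
step 12: add RED to get RRRRRBRBRRRR; options L={ -5; -19/4 } R={ -303/64; -151/32; -75/16; -37/8; -9/2; -4; -3; -2; -1; 0 } → -607/128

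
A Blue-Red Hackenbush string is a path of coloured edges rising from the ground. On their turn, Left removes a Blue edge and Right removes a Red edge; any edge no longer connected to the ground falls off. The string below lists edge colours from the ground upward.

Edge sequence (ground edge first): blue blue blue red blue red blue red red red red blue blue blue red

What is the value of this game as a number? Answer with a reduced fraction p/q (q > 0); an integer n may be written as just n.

Recurse on prefixes of the 15-edge string blue blue blue red blue red blue red red red red blue blue blue red:
value_1 [b]  L=[0]  R=[(no moves)]  ⇒ 1
value_2 [bb]  L=[0 1]  R=[(no moves)]  ⇒ 2
value_3 [bbb]  L=[0 1 2]  R=[(no moves)]  ⇒ 3
value_4 [bbbr]  L=[0 1 2]  R=[3]  ⇒ 5/2
value_5 [bbbrb]  L=[0 1 2 5/2]  R=[3]  ⇒ 11/4
value_6 [bbbrbr]  L=[0 1 2 5/2]  R=[11/4 3]  ⇒ 21/8
value_7 [bbbrbrb]  L=[0 1 2 5/2 21/8]  R=[11/4 3]  ⇒ 43/16
value_8 [bbbrbrbr]  L=[0 1 2 5/2 21/8]  R=[43/16 11/4 3]  ⇒ 85/32
value_9 [bbbrbrbrr]  L=[0 1 2 5/2 21/8]  R=[85/32 43/16 11/4 3]  ⇒ 169/64
value_10 [bbbrbrbrrr]  L=[0 1 2 5/2 21/8]  R=[169/64 85/32 43/16 11/4 3]  ⇒ 337/128
value_11 [bbbrbrbrrrr]  L=[0 1 2 5/2 21/8]  R=[337/128 169/64 85/32 43/16 11/4 3]  ⇒ 673/256
value_12 [bbbrbrbrrrrb]  L=[0 1 2 5/2 21/8 673/256]  R=[337/128 169/64 85/32 43/16 11/4 3]  ⇒ 1347/512
value_13 [bbbrbrbrrrrbb]  L=[0 1 2 5/2 21/8 673/256 1347/512]  R=[337/128 169/64 85/32 43/16 11/4 3]  ⇒ 2695/1024
value_14 [bbbrbrbrrrrbbb]  L=[0 1 2 5/2 21/8 673/256 1347/512 2695/1024]  R=[337/128 169/64 85/32 43/16 11/4 3]  ⇒ 5391/2048
value_15 [bbbrbrbrrrrbbbr]  L=[0 1 2 5/2 21/8 673/256 1347/512 2695/1024]  R=[5391/2048 337/128 169/64 85/32 43/16 11/4 3]  ⇒ 10781/4096

10781/4096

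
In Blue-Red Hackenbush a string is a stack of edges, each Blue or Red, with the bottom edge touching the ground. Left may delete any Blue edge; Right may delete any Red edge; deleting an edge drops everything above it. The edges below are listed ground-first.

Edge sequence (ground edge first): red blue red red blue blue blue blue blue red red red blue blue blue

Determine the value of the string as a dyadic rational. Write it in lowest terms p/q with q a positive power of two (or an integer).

-12401/16384

Recurse on prefixes of the 15-edge string red blue red red blue blue blue blue blue red red red blue blue blue:
val_1 [r]  L=[—]  R=[0]  => -1
val_2 [rb]  L=[-1]  R=[0]  => -1/2
val_3 [rbr]  L=[-1]  R=[-1/2 0]  => -3/4
val_4 [rbrr]  L=[-1]  R=[-3/4 -1/2 0]  => -7/8
val_5 [rbrrb]  L=[-1 -7/8]  R=[-3/4 -1/2 0]  => -13/16
val_6 [rbrrbb]  L=[-1 -7/8 -13/16]  R=[-3/4 -1/2 0]  => -25/32
val_7 [rbrrbbb]  L=[-1 -7/8 -13/16 -25/32]  R=[-3/4 -1/2 0]  => -49/64
val_8 [rbrrbbbb]  L=[-1 -7/8 -13/16 -25/32 -49/64]  R=[-3/4 -1/2 0]  => -97/128
val_9 [rbrrbbbbb]  L=[-1 -7/8 -13/16 -25/32 -49/64 -97/128]  R=[-3/4 -1/2 0]  => -193/256
val_10 [rbrrbbbbbr]  L=[-1 -7/8 -13/16 -25/32 -49/64 -97/128]  R=[-193/256 -3/4 -1/2 0]  => -387/512
val_11 [rbrrbbbbbrr]  L=[-1 -7/8 -13/16 -25/32 -49/64 -97/128]  R=[-387/512 -193/256 -3/4 -1/2 0]  => -775/1024
val_12 [rbrrbbbbbrrr]  L=[-1 -7/8 -13/16 -25/32 -49/64 -97/128]  R=[-775/1024 -387/512 -193/256 -3/4 -1/2 0]  => -1551/2048
val_13 [rbrrbbbbbrrrb]  L=[-1 -7/8 -13/16 -25/32 -49/64 -97/128 -1551/2048]  R=[-775/1024 -387/512 -193/256 -3/4 -1/2 0]  => -3101/4096
val_14 [rbrrbbbbbrrrbb]  L=[-1 -7/8 -13/16 -25/32 -49/64 -97/128 -1551/2048 -3101/4096]  R=[-775/1024 -387/512 -193/256 -3/4 -1/2 0]  => -6201/8192
val_15 [rbrrbbbbbrrrbbb]  L=[-1 -7/8 -13/16 -25/32 -49/64 -97/128 -1551/2048 -3101/4096 -6201/8192]  R=[-775/1024 -387/512 -193/256 -3/4 -1/2 0]  => -12401/16384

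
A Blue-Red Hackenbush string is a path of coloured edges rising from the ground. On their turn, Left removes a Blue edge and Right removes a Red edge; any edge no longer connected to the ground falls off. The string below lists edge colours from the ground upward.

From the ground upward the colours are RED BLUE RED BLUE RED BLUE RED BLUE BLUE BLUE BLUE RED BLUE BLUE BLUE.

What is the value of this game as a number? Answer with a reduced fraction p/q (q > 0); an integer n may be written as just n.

v_1 [R]  L=[(no moves)]  R=[0]  — -1
v_2 [RB]  L=[-1]  R=[0]  — -1/2
v_3 [RBR]  L=[-1]  R=[-1/2,0]  — -3/4
v_4 [RBRB]  L=[-1,-3/4]  R=[-1/2,0]  — -5/8
v_5 [RBRBR]  L=[-1,-3/4]  R=[-5/8,-1/2,0]  — -11/16
v_6 [RBRBRB]  L=[-1,-3/4,-11/16]  R=[-5/8,-1/2,0]  — -21/32
v_7 [RBRBRBR]  L=[-1,-3/4,-11/16]  R=[-21/32,-5/8,-1/2,0]  — -43/64
v_8 [RBRBRBRB]  L=[-1,-3/4,-11/16,-43/64]  R=[-21/32,-5/8,-1/2,0]  — -85/128
v_9 [RBRBRBRBB]  L=[-1,-3/4,-11/16,-43/64,-85/128]  R=[-21/32,-5/8,-1/2,0]  — -169/256
v_10 [RBRBRBRBBB]  L=[-1,-3/4,-11/16,-43/64,-85/128,-169/256]  R=[-21/32,-5/8,-1/2,0]  — -337/512
v_11 [RBRBRBRBBBB]  L=[-1,-3/4,-11/16,-43/64,-85/128,-169/256,-337/512]  R=[-21/32,-5/8,-1/2,0]  — -673/1024
v_12 [RBRBRBRBBBBR]  L=[-1,-3/4,-11/16,-43/64,-85/128,-169/256,-337/512]  R=[-673/1024,-21/32,-5/8,-1/2,0]  — -1347/2048
v_13 [RBRBRBRBBBBRB]  L=[-1,-3/4,-11/16,-43/64,-85/128,-169/256,-337/512,-1347/2048]  R=[-673/1024,-21/32,-5/8,-1/2,0]  — -2693/4096
v_14 [RBRBRBRBBBBRBB]  L=[-1,-3/4,-11/16,-43/64,-85/128,-169/256,-337/512,-1347/2048,-2693/4096]  R=[-673/1024,-21/32,-5/8,-1/2,0]  — -5385/8192
v_15 [RBRBRBRBBBBRBBB]  L=[-1,-3/4,-11/16,-43/64,-85/128,-169/256,-337/512,-1347/2048,-2693/4096,-5385/8192]  R=[-673/1024,-21/32,-5/8,-1/2,0]  — -10769/16384

-10769/16384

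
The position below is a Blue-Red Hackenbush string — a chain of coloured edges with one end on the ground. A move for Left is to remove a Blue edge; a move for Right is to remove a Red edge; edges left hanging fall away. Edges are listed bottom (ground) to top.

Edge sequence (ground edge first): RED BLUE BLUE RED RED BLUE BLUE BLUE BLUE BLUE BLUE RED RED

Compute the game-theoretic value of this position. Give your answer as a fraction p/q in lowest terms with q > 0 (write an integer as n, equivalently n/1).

-1543/4096

R: Left { — }, Right { 0 } — simplest -1
RB: Left { -1 }, Right { 0 } — simplest -1/2
RBB: Left { -1, -1/2 }, Right { 0 } — simplest -1/4
RBBR: Left { -1, -1/2 }, Right { -1/4, 0 } — simplest -3/8
RBBRR: Left { -1, -1/2 }, Right { -3/8, -1/4, 0 } — simplest -7/16
RBBRRB: Left { -1, -1/2, -7/16 }, Right { -3/8, -1/4, 0 } — simplest -13/32
RBBRRBB: Left { -1, -1/2, -7/16, -13/32 }, Right { -3/8, -1/4, 0 } — simplest -25/64
RBBRRBBB: Left { -1, -1/2, -7/16, -13/32, -25/64 }, Right { -3/8, -1/4, 0 } — simplest -49/128
RBBRRBBBB: Left { -1, -1/2, -7/16, -13/32, -25/64, -49/128 }, Right { -3/8, -1/4, 0 } — simplest -97/256
RBBRRBBBBB: Left { -1, -1/2, -7/16, -13/32, -25/64, -49/128, -97/256 }, Right { -3/8, -1/4, 0 } — simplest -193/512
RBBRRBBBBBB: Left { -1, -1/2, -7/16, -13/32, -25/64, -49/128, -97/256, -193/512 }, Right { -3/8, -1/4, 0 } — simplest -385/1024
RBBRRBBBBBBR: Left { -1, -1/2, -7/16, -13/32, -25/64, -49/128, -97/256, -193/512 }, Right { -385/1024, -3/8, -1/4, 0 } — simplest -771/2048
RBBRRBBBBBBRR: Left { -1, -1/2, -7/16, -13/32, -25/64, -49/128, -97/256, -193/512 }, Right { -771/2048, -385/1024, -3/8, -1/4, 0 } — simplest -1543/4096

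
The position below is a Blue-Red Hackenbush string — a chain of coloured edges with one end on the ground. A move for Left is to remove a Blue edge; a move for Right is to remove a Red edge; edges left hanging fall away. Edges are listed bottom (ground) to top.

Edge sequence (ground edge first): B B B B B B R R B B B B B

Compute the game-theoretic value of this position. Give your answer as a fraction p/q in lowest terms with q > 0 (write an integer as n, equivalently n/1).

1 of 13 · B · max L 0 · min R +∞ → 1
2 of 13 · BB · max L 1 · min R +∞ → 2
3 of 13 · BBB · max L 2 · min R +∞ → 3
4 of 13 · BBBB · max L 3 · min R +∞ → 4
5 of 13 · BBBBB · max L 4 · min R +∞ → 5
6 of 13 · BBBBBB · max L 5 · min R +∞ → 6
7 of 13 · BBBBBBR · max L 5 · min R 6 → 11/2
8 of 13 · BBBBBBRR · max L 5 · min R 11/2 → 21/4
9 of 13 · BBBBBBRRB · max L 21/4 · min R 11/2 → 43/8
10 of 13 · BBBBBBRRBB · max L 43/8 · min R 11/2 → 87/16
11 of 13 · BBBBBBRRBBB · max L 87/16 · min R 11/2 → 175/32
12 of 13 · BBBBBBRRBBBB · max L 175/32 · min R 11/2 → 351/64
13 of 13 · BBBBBBRRBBBBB · max L 351/64 · min R 11/2 → 703/128

703/128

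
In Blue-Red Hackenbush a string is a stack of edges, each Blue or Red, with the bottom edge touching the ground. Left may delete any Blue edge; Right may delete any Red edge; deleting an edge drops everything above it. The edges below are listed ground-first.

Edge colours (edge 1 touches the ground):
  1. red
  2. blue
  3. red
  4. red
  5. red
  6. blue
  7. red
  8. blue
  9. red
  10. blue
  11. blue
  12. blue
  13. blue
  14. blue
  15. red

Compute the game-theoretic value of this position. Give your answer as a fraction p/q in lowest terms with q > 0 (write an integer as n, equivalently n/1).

Prefix values for red blue red red red blue red blue red blue blue blue blue blue red via {L|R} + simplicity:
step 1: add red to get r; options L={  } R={ 0 } ⇒ -1
step 2: add blue to get rb; options L={ -1 } R={ 0 } ⇒ -1/2
step 3: add red to get rbr; options L={ -1 } R={ -1/2, 0 } ⇒ -3/4
step 4: add red to get rbrr; options L={ -1 } R={ -3/4, -1/2, 0 } ⇒ -7/8
step 5: add red to get rbrrr; options L={ -1 } R={ -7/8, -3/4, -1/2, 0 } ⇒ -15/16
step 6: add blue to get rbrrrb; options L={ -1, -15/16 } R={ -7/8, -3/4, -1/2, 0 } ⇒ -29/32
step 7: add red to get rbrrrbr; options L={ -1, -15/16 } R={ -29/32, -7/8, -3/4, -1/2, 0 } ⇒ -59/64
step 8: add blue to get rbrrrbrb; options L={ -1, -15/16, -59/64 } R={ -29/32, -7/8, -3/4, -1/2, 0 } ⇒ -117/128
step 9: add red to get rbrrrbrbr; options L={ -1, -15/16, -59/64 } R={ -117/128, -29/32, -7/8, -3/4, -1/2, 0 } ⇒ -235/256
step 10: add blue to get rbrrrbrbrb; options L={ -1, -15/16, -59/64, -235/256 } R={ -117/128, -29/32, -7/8, -3/4, -1/2, 0 } ⇒ -469/512
step 11: add blue to get rbrrrbrbrbb; options L={ -1, -15/16, -59/64, -235/256, -469/512 } R={ -117/128, -29/32, -7/8, -3/4, -1/2, 0 } ⇒ -937/1024
step 12: add blue to get rbrrrbrbrbbb; options L={ -1, -15/16, -59/64, -235/256, -469/512, -937/1024 } R={ -117/128, -29/32, -7/8, -3/4, -1/2, 0 } ⇒ -1873/2048
step 13: add blue to get rbrrrbrbrbbbb; options L={ -1, -15/16, -59/64, -235/256, -469/512, -937/1024, -1873/2048 } R={ -117/128, -29/32, -7/8, -3/4, -1/2, 0 } ⇒ -3745/4096
step 14: add blue to get rbrrrbrbrbbbbb; options L={ -1, -15/16, -59/64, -235/256, -469/512, -937/1024, -1873/2048, -3745/4096 } R={ -117/128, -29/32, -7/8, -3/4, -1/2, 0 } ⇒ -7489/8192
step 15: add red to get rbrrrbrbrbbbbbr; options L={ -1, -15/16, -59/64, -235/256, -469/512, -937/1024, -1873/2048, -3745/4096 } R={ -7489/8192, -117/128, -29/32, -7/8, -3/4, -1/2, 0 } ⇒ -14979/16384

-14979/16384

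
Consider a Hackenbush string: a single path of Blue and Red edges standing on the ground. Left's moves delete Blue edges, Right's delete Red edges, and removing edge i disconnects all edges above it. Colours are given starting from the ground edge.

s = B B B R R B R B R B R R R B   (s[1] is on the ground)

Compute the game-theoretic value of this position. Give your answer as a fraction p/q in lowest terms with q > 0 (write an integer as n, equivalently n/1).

4771/2048

step 1: add B to get B; options L={ 0 } R={ (no moves) } gives 1
step 2: add B to get BB; options L={ 0, 1 } R={ (no moves) } gives 2
step 3: add B to get BBB; options L={ 0, 1, 2 } R={ (no moves) } gives 3
step 4: add R to get BBBR; options L={ 0, 1, 2 } R={ 3 } gives 5/2
step 5: add R to get BBBRR; options L={ 0, 1, 2 } R={ 5/2, 3 } gives 9/4
step 6: add B to get BBBRRB; options L={ 0, 1, 2, 9/4 } R={ 5/2, 3 } gives 19/8
step 7: add R to get BBBRRBR; options L={ 0, 1, 2, 9/4 } R={ 19/8, 5/2, 3 } gives 37/16
step 8: add B to get BBBRRBRB; options L={ 0, 1, 2, 9/4, 37/16 } R={ 19/8, 5/2, 3 } gives 75/32
step 9: add R to get BBBRRBRBR; options L={ 0, 1, 2, 9/4, 37/16 } R={ 75/32, 19/8, 5/2, 3 } gives 149/64
step 10: add B to get BBBRRBRBRB; options L={ 0, 1, 2, 9/4, 37/16, 149/64 } R={ 75/32, 19/8, 5/2, 3 } gives 299/128
step 11: add R to get BBBRRBRBRBR; options L={ 0, 1, 2, 9/4, 37/16, 149/64 } R={ 299/128, 75/32, 19/8, 5/2, 3 } gives 597/256
step 12: add R to get BBBRRBRBRBRR; options L={ 0, 1, 2, 9/4, 37/16, 149/64 } R={ 597/256, 299/128, 75/32, 19/8, 5/2, 3 } gives 1193/512
step 13: add R to get BBBRRBRBRBRRR; options L={ 0, 1, 2, 9/4, 37/16, 149/64 } R={ 1193/512, 597/256, 299/128, 75/32, 19/8, 5/2, 3 } gives 2385/1024
step 14: add B to get BBBRRBRBRBRRRB; options L={ 0, 1, 2, 9/4, 37/16, 149/64, 2385/1024 } R={ 1193/512, 597/256, 299/128, 75/32, 19/8, 5/2, 3 } gives 4771/2048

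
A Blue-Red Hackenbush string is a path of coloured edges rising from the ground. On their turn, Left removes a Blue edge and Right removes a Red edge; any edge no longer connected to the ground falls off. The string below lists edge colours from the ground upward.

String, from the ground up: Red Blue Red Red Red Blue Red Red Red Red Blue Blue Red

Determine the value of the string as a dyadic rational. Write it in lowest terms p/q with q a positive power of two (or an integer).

-3827/4096

Prefix values for Red Blue Red Red Red Blue Red Red Red Red Blue Blue Red via {L|R} + simplicity:
val(R) = { — | 0 } so -1
val(RB) = { -1 | 0 } so -1/2
val(RBR) = { -1 | -1/2,0 } so -3/4
val(RBRR) = { -1 | -3/4,-1/2,0 } so -7/8
val(RBRRR) = { -1 | -7/8,-3/4,-1/2,0 } so -15/16
val(RBRRRB) = { -1,-15/16 | -7/8,-3/4,-1/2,0 } so -29/32
val(RBRRRBR) = { -1,-15/16 | -29/32,-7/8,-3/4,-1/2,0 } so -59/64
val(RBRRRBRR) = { -1,-15/16 | -59/64,-29/32,-7/8,-3/4,-1/2,0 } so -119/128
val(RBRRRBRRR) = { -1,-15/16 | -119/128,-59/64,-29/32,-7/8,-3/4,-1/2,0 } so -239/256
val(RBRRRBRRRR) = { -1,-15/16 | -239/256,-119/128,-59/64,-29/32,-7/8,-3/4,-1/2,0 } so -479/512
val(RBRRRBRRRRB) = { -1,-15/16,-479/512 | -239/256,-119/128,-59/64,-29/32,-7/8,-3/4,-1/2,0 } so -957/1024
val(RBRRRBRRRRBB) = { -1,-15/16,-479/512,-957/1024 | -239/256,-119/128,-59/64,-29/32,-7/8,-3/4,-1/2,0 } so -1913/2048
val(RBRRRBRRRRBBR) = { -1,-15/16,-479/512,-957/1024 | -1913/2048,-239/256,-119/128,-59/64,-29/32,-7/8,-3/4,-1/2,0 } so -3827/4096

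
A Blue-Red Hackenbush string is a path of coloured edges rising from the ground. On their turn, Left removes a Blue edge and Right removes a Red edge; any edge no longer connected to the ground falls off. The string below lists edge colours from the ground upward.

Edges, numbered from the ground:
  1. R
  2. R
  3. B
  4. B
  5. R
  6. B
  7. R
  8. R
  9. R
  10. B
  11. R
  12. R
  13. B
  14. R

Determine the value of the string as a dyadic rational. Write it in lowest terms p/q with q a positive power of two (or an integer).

-5595/4096

g(R) = { none | 0 } => -1
g(RR) = { none | -1; 0 } => -2
g(RRB) = { -2 | -1; 0 } => -3/2
g(RRBB) = { -2; -3/2 | -1; 0 } => -5/4
g(RRBBR) = { -2; -3/2 | -5/4; -1; 0 } => -11/8
g(RRBBRB) = { -2; -3/2; -11/8 | -5/4; -1; 0 } => -21/16
g(RRBBRBR) = { -2; -3/2; -11/8 | -21/16; -5/4; -1; 0 } => -43/32
g(RRBBRBRR) = { -2; -3/2; -11/8 | -43/32; -21/16; -5/4; -1; 0 } => -87/64
g(RRBBRBRRR) = { -2; -3/2; -11/8 | -87/64; -43/32; -21/16; -5/4; -1; 0 } => -175/128
g(RRBBRBRRRB) = { -2; -3/2; -11/8; -175/128 | -87/64; -43/32; -21/16; -5/4; -1; 0 } => -349/256
g(RRBBRBRRRBR) = { -2; -3/2; -11/8; -175/128 | -349/256; -87/64; -43/32; -21/16; -5/4; -1; 0 } => -699/512
g(RRBBRBRRRBRR) = { -2; -3/2; -11/8; -175/128 | -699/512; -349/256; -87/64; -43/32; -21/16; -5/4; -1; 0 } => -1399/1024
g(RRBBRBRRRBRRB) = { -2; -3/2; -11/8; -175/128; -1399/1024 | -699/512; -349/256; -87/64; -43/32; -21/16; -5/4; -1; 0 } => -2797/2048
g(RRBBRBRRRBRRBR) = { -2; -3/2; -11/8; -175/128; -1399/1024 | -2797/2048; -699/512; -349/256; -87/64; -43/32; -21/16; -5/4; -1; 0 } => -5595/4096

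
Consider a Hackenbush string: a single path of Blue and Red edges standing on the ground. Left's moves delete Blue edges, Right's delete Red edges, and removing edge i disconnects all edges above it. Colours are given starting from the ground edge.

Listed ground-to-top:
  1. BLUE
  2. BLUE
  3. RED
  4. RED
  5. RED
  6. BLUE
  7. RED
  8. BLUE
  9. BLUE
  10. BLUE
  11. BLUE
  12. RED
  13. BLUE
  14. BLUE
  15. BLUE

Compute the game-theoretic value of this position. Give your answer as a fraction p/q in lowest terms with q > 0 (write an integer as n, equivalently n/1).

Recurse on prefixes of the 15-edge string BLUE BLUE RED RED RED BLUE RED BLUE BLUE BLUE BLUE RED BLUE BLUE BLUE:
v(B) = { 0 | — } → 1
v(BB) = { 0,1 | — } → 2
v(BBR) = { 0,1 | 2 } → 3/2
v(BBRR) = { 0,1 | 3/2,2 } → 5/4
v(BBRRR) = { 0,1 | 5/4,3/2,2 } → 9/8
v(BBRRRB) = { 0,1,9/8 | 5/4,3/2,2 } → 19/16
v(BBRRRBR) = { 0,1,9/8 | 19/16,5/4,3/2,2 } → 37/32
v(BBRRRBRB) = { 0,1,9/8,37/32 | 19/16,5/4,3/2,2 } → 75/64
v(BBRRRBRBB) = { 0,1,9/8,37/32,75/64 | 19/16,5/4,3/2,2 } → 151/128
v(BBRRRBRBBB) = { 0,1,9/8,37/32,75/64,151/128 | 19/16,5/4,3/2,2 } → 303/256
v(BBRRRBRBBBB) = { 0,1,9/8,37/32,75/64,151/128,303/256 | 19/16,5/4,3/2,2 } → 607/512
v(BBRRRBRBBBBR) = { 0,1,9/8,37/32,75/64,151/128,303/256 | 607/512,19/16,5/4,3/2,2 } → 1213/1024
v(BBRRRBRBBBBRB) = { 0,1,9/8,37/32,75/64,151/128,303/256,1213/1024 | 607/512,19/16,5/4,3/2,2 } → 2427/2048
v(BBRRRBRBBBBRBB) = { 0,1,9/8,37/32,75/64,151/128,303/256,1213/1024,2427/2048 | 607/512,19/16,5/4,3/2,2 } → 4855/4096
v(BBRRRBRBBBBRBBB) = { 0,1,9/8,37/32,75/64,151/128,303/256,1213/1024,2427/2048,4855/4096 | 607/512,19/16,5/4,3/2,2 } → 9711/8192

9711/8192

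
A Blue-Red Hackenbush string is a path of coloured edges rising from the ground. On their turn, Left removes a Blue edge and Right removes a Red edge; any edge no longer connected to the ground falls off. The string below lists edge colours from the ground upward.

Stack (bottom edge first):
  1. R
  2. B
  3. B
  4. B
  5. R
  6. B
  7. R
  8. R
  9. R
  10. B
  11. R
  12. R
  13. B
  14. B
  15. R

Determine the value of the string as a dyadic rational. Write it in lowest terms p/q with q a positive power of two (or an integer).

value(R) = { none | 0 } — -1
value(RB) = { -1 | 0 } — -1/2
value(RBB) = { -1, -1/2 | 0 } — -1/4
value(RBBB) = { -1, -1/2, -1/4 | 0 } — -1/8
value(RBBBR) = { -1, -1/2, -1/4 | -1/8, 0 } — -3/16
value(RBBBRB) = { -1, -1/2, -1/4, -3/16 | -1/8, 0 } — -5/32
value(RBBBRBR) = { -1, -1/2, -1/4, -3/16 | -5/32, -1/8, 0 } — -11/64
value(RBBBRBRR) = { -1, -1/2, -1/4, -3/16 | -11/64, -5/32, -1/8, 0 } — -23/128
value(RBBBRBRRR) = { -1, -1/2, -1/4, -3/16 | -23/128, -11/64, -5/32, -1/8, 0 } — -47/256
value(RBBBRBRRRB) = { -1, -1/2, -1/4, -3/16, -47/256 | -23/128, -11/64, -5/32, -1/8, 0 } — -93/512
value(RBBBRBRRRBR) = { -1, -1/2, -1/4, -3/16, -47/256 | -93/512, -23/128, -11/64, -5/32, -1/8, 0 } — -187/1024
value(RBBBRBRRRBRR) = { -1, -1/2, -1/4, -3/16, -47/256 | -187/1024, -93/512, -23/128, -11/64, -5/32, -1/8, 0 } — -375/2048
value(RBBBRBRRRBRRB) = { -1, -1/2, -1/4, -3/16, -47/256, -375/2048 | -187/1024, -93/512, -23/128, -11/64, -5/32, -1/8, 0 } — -749/4096
value(RBBBRBRRRBRRBB) = { -1, -1/2, -1/4, -3/16, -47/256, -375/2048, -749/4096 | -187/1024, -93/512, -23/128, -11/64, -5/32, -1/8, 0 } — -1497/8192
value(RBBBRBRRRBRRBBR) = { -1, -1/2, -1/4, -3/16, -47/256, -375/2048, -749/4096 | -1497/8192, -187/1024, -93/512, -23/128, -11/64, -5/32, -1/8, 0 } — -2995/16384

-2995/16384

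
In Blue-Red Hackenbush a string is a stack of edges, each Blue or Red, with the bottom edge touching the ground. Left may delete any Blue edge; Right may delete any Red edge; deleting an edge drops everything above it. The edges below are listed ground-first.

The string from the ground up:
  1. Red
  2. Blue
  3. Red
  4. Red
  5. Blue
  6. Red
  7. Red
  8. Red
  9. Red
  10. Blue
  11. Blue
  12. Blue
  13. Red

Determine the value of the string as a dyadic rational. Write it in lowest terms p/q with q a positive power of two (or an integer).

Recurse on prefixes of the 13-edge string Red Blue Red Red Blue Red Red Red Red Blue Blue Blue Red:
edge 1 of 13 (Red): { none | 0 } => -1
edge 2 of 13 (Blue): { -1 | 0 } => -1/2
edge 3 of 13 (Red): { -1 | -1/2, 0 } => -3/4
edge 4 of 13 (Red): { -1 | -3/4, -1/2, 0 } => -7/8
edge 5 of 13 (Blue): { -1, -7/8 | -3/4, -1/2, 0 } => -13/16
edge 6 of 13 (Red): { -1, -7/8 | -13/16, -3/4, -1/2, 0 } => -27/32
edge 7 of 13 (Red): { -1, -7/8 | -27/32, -13/16, -3/4, -1/2, 0 } => -55/64
edge 8 of 13 (Red): { -1, -7/8 | -55/64, -27/32, -13/16, -3/4, -1/2, 0 } => -111/128
edge 9 of 13 (Red): { -1, -7/8 | -111/128, -55/64, -27/32, -13/16, -3/4, -1/2, 0 } => -223/256
edge 10 of 13 (Blue): { -1, -7/8, -223/256 | -111/128, -55/64, -27/32, -13/16, -3/4, -1/2, 0 } => -445/512
edge 11 of 13 (Blue): { -1, -7/8, -223/256, -445/512 | -111/128, -55/64, -27/32, -13/16, -3/4, -1/2, 0 } => -889/1024
edge 12 of 13 (Blue): { -1, -7/8, -223/256, -445/512, -889/1024 | -111/128, -55/64, -27/32, -13/16, -3/4, -1/2, 0 } => -1777/2048
edge 13 of 13 (Red): { -1, -7/8, -223/256, -445/512, -889/1024 | -1777/2048, -111/128, -55/64, -27/32, -13/16, -3/4, -1/2, 0 } => -3555/4096

-3555/4096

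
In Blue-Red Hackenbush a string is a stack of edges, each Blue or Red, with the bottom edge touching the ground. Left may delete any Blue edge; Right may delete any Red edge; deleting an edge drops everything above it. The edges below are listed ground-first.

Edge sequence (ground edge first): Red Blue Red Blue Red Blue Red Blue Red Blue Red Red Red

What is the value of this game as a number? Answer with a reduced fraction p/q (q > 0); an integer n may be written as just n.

-2735/4096

v_1 [R]  L=[·]  R=[0]  so -1
v_2 [RB]  L=[-1]  R=[0]  so -1/2
v_3 [RBR]  L=[-1]  R=[-1/2,0]  so -3/4
v_4 [RBRB]  L=[-1,-3/4]  R=[-1/2,0]  so -5/8
v_5 [RBRBR]  L=[-1,-3/4]  R=[-5/8,-1/2,0]  so -11/16
v_6 [RBRBRB]  L=[-1,-3/4,-11/16]  R=[-5/8,-1/2,0]  so -21/32
v_7 [RBRBRBR]  L=[-1,-3/4,-11/16]  R=[-21/32,-5/8,-1/2,0]  so -43/64
v_8 [RBRBRBRB]  L=[-1,-3/4,-11/16,-43/64]  R=[-21/32,-5/8,-1/2,0]  so -85/128
v_9 [RBRBRBRBR]  L=[-1,-3/4,-11/16,-43/64]  R=[-85/128,-21/32,-5/8,-1/2,0]  so -171/256
v_10 [RBRBRBRBRB]  L=[-1,-3/4,-11/16,-43/64,-171/256]  R=[-85/128,-21/32,-5/8,-1/2,0]  so -341/512
v_11 [RBRBRBRBRBR]  L=[-1,-3/4,-11/16,-43/64,-171/256]  R=[-341/512,-85/128,-21/32,-5/8,-1/2,0]  so -683/1024
v_12 [RBRBRBRBRBRR]  L=[-1,-3/4,-11/16,-43/64,-171/256]  R=[-683/1024,-341/512,-85/128,-21/32,-5/8,-1/2,0]  so -1367/2048
v_13 [RBRBRBRBRBRRR]  L=[-1,-3/4,-11/16,-43/64,-171/256]  R=[-1367/2048,-683/1024,-341/512,-85/128,-21/32,-5/8,-1/2,0]  so -2735/4096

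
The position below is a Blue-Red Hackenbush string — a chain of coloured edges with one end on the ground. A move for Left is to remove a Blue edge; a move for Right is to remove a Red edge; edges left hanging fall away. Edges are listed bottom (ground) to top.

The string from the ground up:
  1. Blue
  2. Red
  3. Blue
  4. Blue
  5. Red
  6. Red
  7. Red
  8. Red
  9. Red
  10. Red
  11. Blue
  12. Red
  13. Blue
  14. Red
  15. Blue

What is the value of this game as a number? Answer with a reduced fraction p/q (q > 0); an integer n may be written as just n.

12331/16384

Build v(s[:k]) for k = 1..15, string s = Blue Red Blue Blue Red Red Red Red Red Red Blue Red Blue Red Blue.
edge 1 of 15 (Blue): { 0 | — } → 1
edge 2 of 15 (Red): { 0 | 1 } → 1/2
edge 3 of 15 (Blue): { 0 1/2 | 1 } → 3/4
edge 4 of 15 (Blue): { 0 1/2 3/4 | 1 } → 7/8
edge 5 of 15 (Red): { 0 1/2 3/4 | 7/8 1 } → 13/16
edge 6 of 15 (Red): { 0 1/2 3/4 | 13/16 7/8 1 } → 25/32
edge 7 of 15 (Red): { 0 1/2 3/4 | 25/32 13/16 7/8 1 } → 49/64
edge 8 of 15 (Red): { 0 1/2 3/4 | 49/64 25/32 13/16 7/8 1 } → 97/128
edge 9 of 15 (Red): { 0 1/2 3/4 | 97/128 49/64 25/32 13/16 7/8 1 } → 193/256
edge 10 of 15 (Red): { 0 1/2 3/4 | 193/256 97/128 49/64 25/32 13/16 7/8 1 } → 385/512
edge 11 of 15 (Blue): { 0 1/2 3/4 385/512 | 193/256 97/128 49/64 25/32 13/16 7/8 1 } → 771/1024
edge 12 of 15 (Red): { 0 1/2 3/4 385/512 | 771/1024 193/256 97/128 49/64 25/32 13/16 7/8 1 } → 1541/2048
edge 13 of 15 (Blue): { 0 1/2 3/4 385/512 1541/2048 | 771/1024 193/256 97/128 49/64 25/32 13/16 7/8 1 } → 3083/4096
edge 14 of 15 (Red): { 0 1/2 3/4 385/512 1541/2048 | 3083/4096 771/1024 193/256 97/128 49/64 25/32 13/16 7/8 1 } → 6165/8192
edge 15 of 15 (Blue): { 0 1/2 3/4 385/512 1541/2048 6165/8192 | 3083/4096 771/1024 193/256 97/128 49/64 25/32 13/16 7/8 1 } → 12331/16384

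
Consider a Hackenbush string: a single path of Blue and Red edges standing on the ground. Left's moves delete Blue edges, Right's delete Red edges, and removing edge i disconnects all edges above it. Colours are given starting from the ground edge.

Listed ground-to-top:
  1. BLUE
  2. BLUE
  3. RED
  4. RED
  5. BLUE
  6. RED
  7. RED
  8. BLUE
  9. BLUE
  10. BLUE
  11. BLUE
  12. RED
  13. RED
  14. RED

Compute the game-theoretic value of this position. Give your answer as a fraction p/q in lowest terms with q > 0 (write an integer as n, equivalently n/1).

edge 1 of 14 (BLUE): { 0 | — } → 1
edge 2 of 14 (BLUE): { 0 1 | — } → 2
edge 3 of 14 (RED): { 0 1 | 2 } → 3/2
edge 4 of 14 (RED): { 0 1 | 3/2 2 } → 5/4
edge 5 of 14 (BLUE): { 0 1 5/4 | 3/2 2 } → 11/8
edge 6 of 14 (RED): { 0 1 5/4 | 11/8 3/2 2 } → 21/16
edge 7 of 14 (RED): { 0 1 5/4 | 21/16 11/8 3/2 2 } → 41/32
edge 8 of 14 (BLUE): { 0 1 5/4 41/32 | 21/16 11/8 3/2 2 } → 83/64
edge 9 of 14 (BLUE): { 0 1 5/4 41/32 83/64 | 21/16 11/8 3/2 2 } → 167/128
edge 10 of 14 (BLUE): { 0 1 5/4 41/32 83/64 167/128 | 21/16 11/8 3/2 2 } → 335/256
edge 11 of 14 (BLUE): { 0 1 5/4 41/32 83/64 167/128 335/256 | 21/16 11/8 3/2 2 } → 671/512
edge 12 of 14 (RED): { 0 1 5/4 41/32 83/64 167/128 335/256 | 671/512 21/16 11/8 3/2 2 } → 1341/1024
edge 13 of 14 (RED): { 0 1 5/4 41/32 83/64 167/128 335/256 | 1341/1024 671/512 21/16 11/8 3/2 2 } → 2681/2048
edge 14 of 14 (RED): { 0 1 5/4 41/32 83/64 167/128 335/256 | 2681/2048 1341/1024 671/512 21/16 11/8 3/2 2 } → 5361/4096

5361/4096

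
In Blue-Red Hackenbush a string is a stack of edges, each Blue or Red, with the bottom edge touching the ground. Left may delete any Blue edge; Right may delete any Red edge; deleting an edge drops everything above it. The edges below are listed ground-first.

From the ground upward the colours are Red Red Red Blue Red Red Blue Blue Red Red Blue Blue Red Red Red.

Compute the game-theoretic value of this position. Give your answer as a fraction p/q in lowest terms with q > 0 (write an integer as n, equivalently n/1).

val_1 [R]  L=[(no moves)]  R=[0]  => -1
val_2 [RR]  L=[(no moves)]  R=[-1, 0]  => -2
val_3 [RRR]  L=[(no moves)]  R=[-2, -1, 0]  => -3
val_4 [RRRB]  L=[-3]  R=[-2, -1, 0]  => -5/2
val_5 [RRRBR]  L=[-3]  R=[-5/2, -2, -1, 0]  => -11/4
val_6 [RRRBRR]  L=[-3]  R=[-11/4, -5/2, -2, -1, 0]  => -23/8
val_7 [RRRBRRB]  L=[-3, -23/8]  R=[-11/4, -5/2, -2, -1, 0]  => -45/16
val_8 [RRRBRRBB]  L=[-3, -23/8, -45/16]  R=[-11/4, -5/2, -2, -1, 0]  => -89/32
val_9 [RRRBRRBBR]  L=[-3, -23/8, -45/16]  R=[-89/32, -11/4, -5/2, -2, -1, 0]  => -179/64
val_10 [RRRBRRBBRR]  L=[-3, -23/8, -45/16]  R=[-179/64, -89/32, -11/4, -5/2, -2, -1, 0]  => -359/128
val_11 [RRRBRRBBRRB]  L=[-3, -23/8, -45/16, -359/128]  R=[-179/64, -89/32, -11/4, -5/2, -2, -1, 0]  => -717/256
val_12 [RRRBRRBBRRBB]  L=[-3, -23/8, -45/16, -359/128, -717/256]  R=[-179/64, -89/32, -11/4, -5/2, -2, -1, 0]  => -1433/512
val_13 [RRRBRRBBRRBBR]  L=[-3, -23/8, -45/16, -359/128, -717/256]  R=[-1433/512, -179/64, -89/32, -11/4, -5/2, -2, -1, 0]  => -2867/1024
val_14 [RRRBRRBBRRBBRR]  L=[-3, -23/8, -45/16, -359/128, -717/256]  R=[-2867/1024, -1433/512, -179/64, -89/32, -11/4, -5/2, -2, -1, 0]  => -5735/2048
val_15 [RRRBRRBBRRBBRRR]  L=[-3, -23/8, -45/16, -359/128, -717/256]  R=[-5735/2048, -2867/1024, -1433/512, -179/64, -89/32, -11/4, -5/2, -2, -1, 0]  => -11471/4096

-11471/4096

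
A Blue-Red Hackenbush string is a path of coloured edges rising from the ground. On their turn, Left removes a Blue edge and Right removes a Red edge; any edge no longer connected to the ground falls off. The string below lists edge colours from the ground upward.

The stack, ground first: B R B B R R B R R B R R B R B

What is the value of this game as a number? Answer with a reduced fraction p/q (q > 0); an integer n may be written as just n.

12875/16384

edge 1 of 15 (B): { 0 | ∅ } — 1
edge 2 of 15 (R): { 0 | 1 } — 1/2
edge 3 of 15 (B): { 0; 1/2 | 1 } — 3/4
edge 4 of 15 (B): { 0; 1/2; 3/4 | 1 } — 7/8
edge 5 of 15 (R): { 0; 1/2; 3/4 | 7/8; 1 } — 13/16
edge 6 of 15 (R): { 0; 1/2; 3/4 | 13/16; 7/8; 1 } — 25/32
edge 7 of 15 (B): { 0; 1/2; 3/4; 25/32 | 13/16; 7/8; 1 } — 51/64
edge 8 of 15 (R): { 0; 1/2; 3/4; 25/32 | 51/64; 13/16; 7/8; 1 } — 101/128
edge 9 of 15 (R): { 0; 1/2; 3/4; 25/32 | 101/128; 51/64; 13/16; 7/8; 1 } — 201/256
edge 10 of 15 (B): { 0; 1/2; 3/4; 25/32; 201/256 | 101/128; 51/64; 13/16; 7/8; 1 } — 403/512
edge 11 of 15 (R): { 0; 1/2; 3/4; 25/32; 201/256 | 403/512; 101/128; 51/64; 13/16; 7/8; 1 } — 805/1024
edge 12 of 15 (R): { 0; 1/2; 3/4; 25/32; 201/256 | 805/1024; 403/512; 101/128; 51/64; 13/16; 7/8; 1 } — 1609/2048
edge 13 of 15 (B): { 0; 1/2; 3/4; 25/32; 201/256; 1609/2048 | 805/1024; 403/512; 101/128; 51/64; 13/16; 7/8; 1 } — 3219/4096
edge 14 of 15 (R): { 0; 1/2; 3/4; 25/32; 201/256; 1609/2048 | 3219/4096; 805/1024; 403/512; 101/128; 51/64; 13/16; 7/8; 1 } — 6437/8192
edge 15 of 15 (B): { 0; 1/2; 3/4; 25/32; 201/256; 1609/2048; 6437/8192 | 3219/4096; 805/1024; 403/512; 101/128; 51/64; 13/16; 7/8; 1 } — 12875/16384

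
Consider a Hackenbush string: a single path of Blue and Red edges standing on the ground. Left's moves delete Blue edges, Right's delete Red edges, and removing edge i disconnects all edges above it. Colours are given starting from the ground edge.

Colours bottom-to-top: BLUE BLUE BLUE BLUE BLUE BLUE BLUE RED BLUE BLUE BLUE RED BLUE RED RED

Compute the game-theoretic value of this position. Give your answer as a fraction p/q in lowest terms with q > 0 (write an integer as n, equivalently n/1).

1769/256

Build v(s[:k]) for k = 1..15, string s = BLUE BLUE BLUE BLUE BLUE BLUE BLUE RED BLUE BLUE BLUE RED BLUE RED RED.
B: Left { 0 }, Right { (no moves) } => simplest 1
BB: Left { 0, 1 }, Right { (no moves) } => simplest 2
BBB: Left { 0, 1, 2 }, Right { (no moves) } => simplest 3
BBBB: Left { 0, 1, 2, 3 }, Right { (no moves) } => simplest 4
BBBBB: Left { 0, 1, 2, 3, 4 }, Right { (no moves) } => simplest 5
BBBBBB: Left { 0, 1, 2, 3, 4, 5 }, Right { (no moves) } => simplest 6
BBBBBBB: Left { 0, 1, 2, 3, 4, 5, 6 }, Right { (no moves) } => simplest 7
BBBBBBBR: Left { 0, 1, 2, 3, 4, 5, 6 }, Right { 7 } => simplest 13/2
BBBBBBBRB: Left { 0, 1, 2, 3, 4, 5, 6, 13/2 }, Right { 7 } => simplest 27/4
BBBBBBBRBB: Left { 0, 1, 2, 3, 4, 5, 6, 13/2, 27/4 }, Right { 7 } => simplest 55/8
BBBBBBBRBBB: Left { 0, 1, 2, 3, 4, 5, 6, 13/2, 27/4, 55/8 }, Right { 7 } => simplest 111/16
BBBBBBBRBBBR: Left { 0, 1, 2, 3, 4, 5, 6, 13/2, 27/4, 55/8 }, Right { 111/16, 7 } => simplest 221/32
BBBBBBBRBBBRB: Left { 0, 1, 2, 3, 4, 5, 6, 13/2, 27/4, 55/8, 221/32 }, Right { 111/16, 7 } => simplest 443/64
BBBBBBBRBBBRBR: Left { 0, 1, 2, 3, 4, 5, 6, 13/2, 27/4, 55/8, 221/32 }, Right { 443/64, 111/16, 7 } => simplest 885/128
BBBBBBBRBBBRBRR: Left { 0, 1, 2, 3, 4, 5, 6, 13/2, 27/4, 55/8, 221/32 }, Right { 885/128, 443/64, 111/16, 7 } => simplest 1769/256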